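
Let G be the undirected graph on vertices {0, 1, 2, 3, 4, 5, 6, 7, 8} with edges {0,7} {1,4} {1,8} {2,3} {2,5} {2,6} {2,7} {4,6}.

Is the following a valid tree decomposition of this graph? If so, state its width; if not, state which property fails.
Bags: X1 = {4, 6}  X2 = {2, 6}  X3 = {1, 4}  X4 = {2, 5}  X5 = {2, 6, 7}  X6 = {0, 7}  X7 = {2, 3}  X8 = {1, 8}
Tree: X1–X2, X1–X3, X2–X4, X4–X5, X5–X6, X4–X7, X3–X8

No — bags containing vertex 6 are not connected in the tree.

A tree decomposition must satisfy three properties: every vertex lies in some bag; for every edge, both endpoints lie together in some bag; and for every vertex, the bags containing it form a connected subtree. Here bags containing vertex 6 are not connected in the tree, so the decomposition is invalid.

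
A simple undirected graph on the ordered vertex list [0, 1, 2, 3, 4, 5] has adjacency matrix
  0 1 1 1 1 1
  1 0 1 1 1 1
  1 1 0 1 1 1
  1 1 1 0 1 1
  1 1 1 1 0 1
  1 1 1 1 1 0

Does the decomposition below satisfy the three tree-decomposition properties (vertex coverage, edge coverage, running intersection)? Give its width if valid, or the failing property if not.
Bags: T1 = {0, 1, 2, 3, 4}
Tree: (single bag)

No — vertex 5 appears in no bag.

A tree decomposition must satisfy three properties: every vertex lies in some bag; for every edge, both endpoints lie together in some bag; and for every vertex, the bags containing it form a connected subtree. Here vertex 5 appears in no bag, so the decomposition is invalid.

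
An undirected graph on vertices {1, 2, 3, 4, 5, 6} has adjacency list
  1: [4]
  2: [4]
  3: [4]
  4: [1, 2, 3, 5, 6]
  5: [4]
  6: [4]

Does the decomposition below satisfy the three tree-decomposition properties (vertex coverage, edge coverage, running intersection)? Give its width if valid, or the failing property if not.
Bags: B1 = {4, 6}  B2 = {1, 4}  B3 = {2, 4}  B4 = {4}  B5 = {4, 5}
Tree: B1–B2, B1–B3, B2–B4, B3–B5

No — vertex 3 appears in no bag.

A tree decomposition must satisfy three properties: every vertex lies in some bag; for every edge, both endpoints lie together in some bag; and for every vertex, the bags containing it form a connected subtree. Here vertex 3 appears in no bag, so the decomposition is invalid.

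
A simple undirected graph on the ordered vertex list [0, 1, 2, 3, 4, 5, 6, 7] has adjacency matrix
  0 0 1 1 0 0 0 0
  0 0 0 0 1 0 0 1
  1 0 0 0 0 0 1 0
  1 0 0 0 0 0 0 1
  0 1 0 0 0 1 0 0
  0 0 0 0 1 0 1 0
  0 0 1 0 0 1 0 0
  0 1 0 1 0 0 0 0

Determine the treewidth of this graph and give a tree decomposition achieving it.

Each bag holds 3 vertices, so the decomposition has width 2, which upper-bounds the treewidth. For the lower bound, G contains the cycle 4–1–7–3–0–2–6–5–4, so G is not a forest; only forests have treewidth ≤ 1, hence tw(G) ≥ 2. The upper and lower bounds meet at 2, so that is the treewidth.

Treewidth 2.
Bags: B1 = {1, 4, 7}  B2 = {3, 4, 7}  B3 = {0, 3, 4}  B4 = {0, 2, 4}  B5 = {2, 4, 6}  B6 = {4, 5, 6}
Tree: B1–B2, B2–B3, B3–B4, B4–B5, B5–B6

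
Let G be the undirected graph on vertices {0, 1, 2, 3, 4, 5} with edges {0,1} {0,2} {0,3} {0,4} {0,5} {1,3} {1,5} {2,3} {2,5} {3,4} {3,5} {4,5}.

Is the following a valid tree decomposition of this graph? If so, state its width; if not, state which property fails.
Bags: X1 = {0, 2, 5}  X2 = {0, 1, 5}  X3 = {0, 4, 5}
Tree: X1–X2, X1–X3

A tree decomposition must satisfy three properties: every vertex lies in some bag; for every edge, both endpoints lie together in some bag; and for every vertex, the bags containing it form a connected subtree. Here vertex 3 appears in no bag, so the decomposition is invalid.

No — vertex 3 appears in no bag.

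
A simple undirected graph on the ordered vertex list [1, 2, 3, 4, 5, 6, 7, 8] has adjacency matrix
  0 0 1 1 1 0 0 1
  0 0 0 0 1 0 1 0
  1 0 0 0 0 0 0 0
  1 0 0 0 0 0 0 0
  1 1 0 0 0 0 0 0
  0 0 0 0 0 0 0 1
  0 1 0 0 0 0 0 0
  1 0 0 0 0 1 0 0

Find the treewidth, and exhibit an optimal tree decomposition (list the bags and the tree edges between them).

Treewidth 1.
One optimal decomposition is:
Bags: B1 = {2, 5}  B2 = {1, 5}  B3 = {2, 7}  B4 = {1, 4}  B5 = {1, 3}  B6 = {1, 8}  B7 = {6, 8}
Tree: B1–B2, B1–B3, B2–B4, B2–B5, B2–B6, B6–B7

Each bag holds 2 vertices, so the decomposition has width 1, which upper-bounds the treewidth. G has an edge, so its treewidth is at least 1. Hence tw(G) = 1 exactly.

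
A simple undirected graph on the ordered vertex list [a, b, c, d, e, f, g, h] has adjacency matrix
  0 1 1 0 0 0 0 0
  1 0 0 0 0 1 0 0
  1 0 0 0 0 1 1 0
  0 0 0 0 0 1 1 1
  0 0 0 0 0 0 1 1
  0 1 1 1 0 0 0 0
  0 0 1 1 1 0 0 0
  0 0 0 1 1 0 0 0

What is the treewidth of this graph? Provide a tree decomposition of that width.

Treewidth 2.
One optimal decomposition is:
Bags: B1 = {a, b, c}  B2 = {b, c, f}  B3 = {c, f, g}  B4 = {d, f, g}  B5 = {d, e, g}  B6 = {d, e, h}
Tree: B1–B2, B2–B3, B3–B4, B4–B5, B5–B6

The largest bag has 3 vertices, giving width 2; this decomposition certifies tw(G) ≤ 2. The edges a–b–f–c–a form a cycle, so G is not a tree and its treewidth is at least 2. Combining the bounds, tw(G) = 2.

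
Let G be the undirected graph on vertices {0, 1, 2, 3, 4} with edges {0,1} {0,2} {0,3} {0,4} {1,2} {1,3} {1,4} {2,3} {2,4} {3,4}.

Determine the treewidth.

4

A width-4 tree decomposition is:
Bags: B1 = {0, 1, 2, 3, 4}
Tree: (single bag)
With just one bag of size 5, the width is 5 − 1 = 4, so tw(G) ≤ 4. For the lower bound, the 5 vertices {0, 1, 2, 3, 4} are pairwise adjacent, and any tree decomposition puts a clique entirely inside one bag — forcing width ≥ 4. Therefore the treewidth is 4.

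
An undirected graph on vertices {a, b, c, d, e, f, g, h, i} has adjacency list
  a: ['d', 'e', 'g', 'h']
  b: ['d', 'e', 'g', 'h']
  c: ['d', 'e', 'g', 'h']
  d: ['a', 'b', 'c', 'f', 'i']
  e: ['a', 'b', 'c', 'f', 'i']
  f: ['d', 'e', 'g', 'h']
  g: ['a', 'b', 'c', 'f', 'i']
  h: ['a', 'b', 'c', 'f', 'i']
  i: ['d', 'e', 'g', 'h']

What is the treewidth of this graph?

4

A width-4 tree decomposition is:
Bags: B1 = {a, d, e, g, h}  B2 = {d, e, f, g, h}  B3 = {d, e, g, h, i}  B4 = {c, d, e, g, h}  B5 = {b, d, e, g, h}
Tree: B1–B2, B2–B3, B3–B4, B4–B5
Each bag holds 5 vertices, so the decomposition has width 4, which upper-bounds the treewidth. For the lower bound: the 5 vertex sets {a,e}, {f,g}, {h,i}, {d}, {c} are disjoint, each induces a connected subgraph, and every pair is joined by at least one edge of G. Contracting each set to a single vertex therefore yields K_{5} as a minor, and since treewidth is minor-monotone, tw(G) ≥ tw(K_{5}) = 4. Therefore the treewidth is 4.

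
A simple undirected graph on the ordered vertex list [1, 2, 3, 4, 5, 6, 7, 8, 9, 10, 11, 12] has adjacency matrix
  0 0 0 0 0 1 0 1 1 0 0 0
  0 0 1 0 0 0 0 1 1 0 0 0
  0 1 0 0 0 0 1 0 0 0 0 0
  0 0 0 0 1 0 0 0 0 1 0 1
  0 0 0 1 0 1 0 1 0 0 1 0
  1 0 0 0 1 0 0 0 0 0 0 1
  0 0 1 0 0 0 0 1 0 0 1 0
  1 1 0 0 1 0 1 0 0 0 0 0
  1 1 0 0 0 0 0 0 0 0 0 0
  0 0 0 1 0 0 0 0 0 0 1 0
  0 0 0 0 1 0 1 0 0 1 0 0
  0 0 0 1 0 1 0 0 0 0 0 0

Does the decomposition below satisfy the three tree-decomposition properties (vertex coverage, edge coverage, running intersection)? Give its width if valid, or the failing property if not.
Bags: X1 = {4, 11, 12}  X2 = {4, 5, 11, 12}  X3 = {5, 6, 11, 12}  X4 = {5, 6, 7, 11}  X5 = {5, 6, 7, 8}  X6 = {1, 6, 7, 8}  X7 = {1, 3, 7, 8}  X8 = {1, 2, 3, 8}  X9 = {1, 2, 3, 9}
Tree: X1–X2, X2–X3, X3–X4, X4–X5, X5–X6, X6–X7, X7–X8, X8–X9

No — vertex 10 appears in no bag.

A tree decomposition must satisfy three properties: every vertex lies in some bag; for every edge, both endpoints lie together in some bag; and for every vertex, the bags containing it form a connected subtree. Here vertex 10 appears in no bag, so the decomposition is invalid.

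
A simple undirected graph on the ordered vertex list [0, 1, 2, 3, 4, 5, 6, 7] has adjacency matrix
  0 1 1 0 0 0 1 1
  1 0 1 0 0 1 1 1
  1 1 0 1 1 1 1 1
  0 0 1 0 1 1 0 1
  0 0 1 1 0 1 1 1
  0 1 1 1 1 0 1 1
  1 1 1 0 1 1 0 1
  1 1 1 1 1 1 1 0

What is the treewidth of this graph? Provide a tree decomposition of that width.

Treewidth 4.
One such decomposition:
Bags: B1 = {2, 3, 4, 5, 7}  B2 = {2, 4, 5, 6, 7}  B3 = {1, 2, 5, 6, 7}  B4 = {0, 1, 2, 6, 7}
Tree: B1–B2, B2–B3, B3–B4

Each bag holds 5 vertices, so the decomposition has width 4, which upper-bounds the treewidth. For the lower bound, the 5 vertices {0, 1, 2, 6, 7} are pairwise adjacent, and any tree decomposition puts a clique entirely inside one bag — forcing width ≥ 4. Combining the bounds, tw(G) = 4.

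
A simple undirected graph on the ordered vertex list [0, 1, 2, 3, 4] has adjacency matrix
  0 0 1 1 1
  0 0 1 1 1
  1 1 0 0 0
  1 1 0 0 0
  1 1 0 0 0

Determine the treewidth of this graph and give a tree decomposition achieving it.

Treewidth 2.
One optimal decomposition is:
Bags: B1 = {0, 1, 3}  B2 = {0, 1, 4}  B3 = {0, 1, 2}
Tree: B1–B2, B2–B3

Every bag has size at most 3, so the width is 3 − 1 = 2 and tw(G) ≤ 2. Since 1–3–0–4–1 is a cycle in G, G is not acyclic. Forests are exactly the graphs of treewidth ≤ 1, so tw(G) ≥ 2. Combining the bounds, tw(G) = 2.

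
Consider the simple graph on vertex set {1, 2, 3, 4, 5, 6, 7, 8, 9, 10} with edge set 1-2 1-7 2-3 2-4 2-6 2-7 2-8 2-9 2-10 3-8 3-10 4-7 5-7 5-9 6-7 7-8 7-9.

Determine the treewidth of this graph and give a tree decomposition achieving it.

Treewidth 2.
One such decomposition:
Bags: B1 = {1, 2, 7}  B2 = {2, 6, 7}  B3 = {2, 4, 7}  B4 = {2, 7, 9}  B5 = {2, 7, 8}  B6 = {5, 7, 9}  B7 = {2, 3, 8}  B8 = {2, 3, 10}
Tree: B1–B2, B1–B3, B1–B4, B1–B5, B4–B6, B5–B7, B7–B8

Each bag holds 3 vertices, so the decomposition has width 2, which upper-bounds the treewidth. On the other hand G contains the 3-clique {2, 3, 10}. A clique must lie in a single bag of any decomposition, so no decomposition can have width below 2. Therefore the treewidth is 2.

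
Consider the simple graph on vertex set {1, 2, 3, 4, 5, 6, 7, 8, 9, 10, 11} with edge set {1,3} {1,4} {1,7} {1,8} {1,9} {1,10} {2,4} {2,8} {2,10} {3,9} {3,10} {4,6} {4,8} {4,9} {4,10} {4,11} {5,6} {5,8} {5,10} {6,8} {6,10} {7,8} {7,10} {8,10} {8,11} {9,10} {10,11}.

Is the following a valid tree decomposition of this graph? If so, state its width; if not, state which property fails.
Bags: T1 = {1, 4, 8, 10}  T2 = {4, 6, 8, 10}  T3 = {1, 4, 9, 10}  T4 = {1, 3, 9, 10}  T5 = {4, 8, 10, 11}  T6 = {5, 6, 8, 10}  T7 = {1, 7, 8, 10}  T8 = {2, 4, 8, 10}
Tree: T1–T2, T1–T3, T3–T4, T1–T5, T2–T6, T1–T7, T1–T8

Every vertex of G appears in some bag (union = {1, 2, 3, 4, 5, 6, 7, 8, 9, 10, 11}); every edge is covered by a bag; and for each vertex v the set of bags containing v is connected in the bag tree. The decomposition is therefore valid. The largest bag has 4 vertices, so the width is 3.

Yes; width 3.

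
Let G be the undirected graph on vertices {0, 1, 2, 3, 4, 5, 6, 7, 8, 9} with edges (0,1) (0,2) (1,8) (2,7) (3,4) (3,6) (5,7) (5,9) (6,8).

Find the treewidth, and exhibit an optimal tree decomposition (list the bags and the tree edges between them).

Treewidth 1.
One such decomposition:
Bags: B1 = {5, 9}  B2 = {5, 7}  B3 = {2, 7}  B4 = {0, 2}  B5 = {0, 1}  B6 = {1, 8}  B7 = {6, 8}  B8 = {3, 6}  B9 = {3, 4}
Tree: B1–B2, B2–B3, B3–B4, B4–B5, B5–B6, B6–B7, B7–B8, B8–B9

Each bag holds 2 vertices, so the decomposition has width 1, which upper-bounds the treewidth. Any graph with an edge has treewidth ≥ 1, and G has the edge 9–5. Hence tw(G) = 1 exactly.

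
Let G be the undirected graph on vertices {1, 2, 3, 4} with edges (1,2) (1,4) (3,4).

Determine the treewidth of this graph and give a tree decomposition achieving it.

Every bag has size at most 2, so the width is 2 − 1 = 1 and tw(G) ≤ 1. Any graph with an edge has treewidth ≥ 1, and G has the edge 2–1. The upper and lower bounds meet at 1, so that is the treewidth.

Treewidth 1.
One optimal decomposition is:
Bags: B1 = {1, 2}  B2 = {1, 4}  B3 = {3, 4}
Tree: B1–B2, B2–B3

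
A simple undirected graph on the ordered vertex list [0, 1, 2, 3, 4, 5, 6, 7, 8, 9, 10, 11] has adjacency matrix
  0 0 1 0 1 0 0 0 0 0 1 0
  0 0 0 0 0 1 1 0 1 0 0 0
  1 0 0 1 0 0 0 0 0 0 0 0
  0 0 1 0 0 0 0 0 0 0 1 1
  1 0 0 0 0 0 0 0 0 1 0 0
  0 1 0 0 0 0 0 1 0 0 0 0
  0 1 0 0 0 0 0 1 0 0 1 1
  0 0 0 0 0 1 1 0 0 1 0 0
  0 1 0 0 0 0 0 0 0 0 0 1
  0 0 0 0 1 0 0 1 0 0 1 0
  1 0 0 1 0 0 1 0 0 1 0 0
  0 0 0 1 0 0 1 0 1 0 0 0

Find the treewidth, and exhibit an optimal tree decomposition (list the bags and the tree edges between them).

Treewidth 3.
Bags: B1 = {0, 2, 4, 9}  B2 = {0, 2, 9, 10}  B3 = {2, 3, 9, 10}  B4 = {3, 7, 9, 10}  B5 = {3, 6, 7, 10}  B6 = {3, 6, 7, 11}  B7 = {5, 6, 7, 11}  B8 = {1, 5, 6, 11}  B9 = {1, 5, 8, 11}
Tree: B1–B2, B2–B3, B3–B4, B4–B5, B5–B6, B6–B7, B7–B8, B8–B9

The largest bag has 4 vertices, giving width 3; this decomposition certifies tw(G) ≤ 3. For the lower bound: the 4 vertex sets {0,2,4}, {9}, {10}, {3,6,7,11} are disjoint, each induces a connected subgraph, and every pair is joined by at least one edge of G. Contracting each set to a single vertex therefore yields K_{4} as a minor, and since treewidth is minor-monotone, tw(G) ≥ tw(K_{4}) = 3. Therefore the treewidth is 3.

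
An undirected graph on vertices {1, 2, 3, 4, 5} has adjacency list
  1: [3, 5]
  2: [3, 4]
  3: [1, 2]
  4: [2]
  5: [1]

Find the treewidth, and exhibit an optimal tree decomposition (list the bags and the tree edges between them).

Each bag holds 2 vertices, so the decomposition has width 1, which upper-bounds the treewidth. Since G has at least one edge (e.g. 4–2), it is not an edgeless graph, so tw(G) ≥ 1. Hence tw(G) = 1 exactly.

Treewidth 1.
One such decomposition:
Bags: B1 = {2, 4}  B2 = {2, 3}  B3 = {1, 3}  B4 = {1, 5}
Tree: B1–B2, B2–B3, B3–B4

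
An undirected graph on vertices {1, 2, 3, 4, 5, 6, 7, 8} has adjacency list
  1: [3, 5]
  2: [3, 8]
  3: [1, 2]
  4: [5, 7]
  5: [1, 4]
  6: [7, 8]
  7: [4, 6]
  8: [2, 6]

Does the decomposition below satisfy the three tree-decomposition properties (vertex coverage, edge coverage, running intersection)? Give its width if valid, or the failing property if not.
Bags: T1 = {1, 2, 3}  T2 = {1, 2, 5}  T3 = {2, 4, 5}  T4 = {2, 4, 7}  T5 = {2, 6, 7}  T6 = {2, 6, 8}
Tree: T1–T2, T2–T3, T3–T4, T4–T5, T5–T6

Yes; width 2.

Checking the three conditions: (i) the bags cover all of {1, 2, 3, 4, 5, 6, 7, 8}; (ii) for each edge, some bag contains both endpoints; (iii) the bags containing any fixed vertex form a subtree. All hold, so the decomposition is valid with width 3 − 1 = 2.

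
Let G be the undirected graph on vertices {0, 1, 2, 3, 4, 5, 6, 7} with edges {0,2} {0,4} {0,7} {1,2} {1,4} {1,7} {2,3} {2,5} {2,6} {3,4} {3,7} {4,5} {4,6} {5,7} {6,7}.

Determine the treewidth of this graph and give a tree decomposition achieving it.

Treewidth 3.
Bags: B1 = {2, 4, 6, 7}  B2 = {0, 2, 4, 7}  B3 = {1, 2, 4, 7}  B4 = {2, 3, 4, 7}  B5 = {2, 4, 5, 7}
Tree: B1–B2, B2–B3, B3–B4, B4–B5

The largest bag has 4 vertices, giving width 3; this decomposition certifies tw(G) ≤ 3. For the lower bound: the 4 vertex sets {6,7}, {0,2}, {4}, {1} are disjoint, each induces a connected subgraph, and every pair is joined by at least one edge of G. Contracting each set to a single vertex therefore yields K_{4} as a minor, and since treewidth is minor-monotone, tw(G) ≥ tw(K_{4}) = 3. Combining the bounds, tw(G) = 3.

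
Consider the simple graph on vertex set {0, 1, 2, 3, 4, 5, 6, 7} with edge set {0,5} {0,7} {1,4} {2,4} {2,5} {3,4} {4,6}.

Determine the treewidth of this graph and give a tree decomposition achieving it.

Treewidth 1.
One optimal decomposition is:
Bags: B1 = {2, 4}  B2 = {2, 5}  B3 = {0, 5}  B4 = {3, 4}  B5 = {4, 6}  B6 = {1, 4}  B7 = {0, 7}
Tree: B1–B2, B2–B3, B1–B4, B1–B5, B5–B6, B3–B7

Each bag holds 2 vertices, so the decomposition has width 1, which upper-bounds the treewidth. G has an edge, so its treewidth is at least 1. Combining the bounds, tw(G) = 1.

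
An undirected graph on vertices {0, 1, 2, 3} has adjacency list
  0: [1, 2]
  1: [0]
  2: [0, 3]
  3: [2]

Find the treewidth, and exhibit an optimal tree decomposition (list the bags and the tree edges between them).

Treewidth 1.
One optimal decomposition is:
Bags: B1 = {0, 1}  B2 = {0, 2}  B3 = {2, 3}
Tree: B1–B2, B2–B3

Each bag holds 2 vertices, so the decomposition has width 1, which upper-bounds the treewidth. G has an edge, so its treewidth is at least 1. Therefore the treewidth is 1.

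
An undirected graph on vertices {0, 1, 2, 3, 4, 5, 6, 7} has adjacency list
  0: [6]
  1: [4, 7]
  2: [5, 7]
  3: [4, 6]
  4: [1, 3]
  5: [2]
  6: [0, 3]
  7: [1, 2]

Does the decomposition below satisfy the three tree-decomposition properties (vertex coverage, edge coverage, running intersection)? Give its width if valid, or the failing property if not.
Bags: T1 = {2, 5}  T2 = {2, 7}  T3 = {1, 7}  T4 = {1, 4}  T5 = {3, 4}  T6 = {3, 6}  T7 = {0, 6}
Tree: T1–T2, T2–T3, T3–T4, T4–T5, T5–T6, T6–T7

Yes; width 1.

Every vertex of G appears in some bag (union = {0, 1, 2, 3, 4, 5, 6, 7}); every edge is covered by a bag; and for each vertex v the set of bags containing v is connected in the bag tree. The decomposition is therefore valid. The largest bag has 2 vertices, so the width is 1.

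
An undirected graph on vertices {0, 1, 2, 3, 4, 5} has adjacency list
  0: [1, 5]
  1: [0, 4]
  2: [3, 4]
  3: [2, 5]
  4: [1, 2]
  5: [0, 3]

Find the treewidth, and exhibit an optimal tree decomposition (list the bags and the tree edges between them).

Treewidth 2.
Bags: B1 = {2, 3, 4}  B2 = {1, 3, 4}  B3 = {0, 1, 3}  B4 = {0, 3, 5}
Tree: B1–B2, B2–B3, B3–B4

The largest bag has 3 vertices, giving width 2; this decomposition certifies tw(G) ≤ 2. Since 3–2–4–1–0–5–3 is a cycle in G, G is not acyclic. Forests are exactly the graphs of treewidth ≤ 1, so tw(G) ≥ 2. Hence tw(G) = 2 exactly.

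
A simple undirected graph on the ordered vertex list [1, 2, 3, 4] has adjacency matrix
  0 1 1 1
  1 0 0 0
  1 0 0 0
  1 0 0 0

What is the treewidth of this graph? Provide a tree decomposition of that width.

Treewidth 1.
One optimal decomposition is:
Bags: B1 = {1, 2}  B2 = {1, 4}  B3 = {1, 3}
Tree: B1–B2, B2–B3

Each bag holds 2 vertices, so the decomposition has width 1, which upper-bounds the treewidth. Since G has at least one edge (e.g. 2–1), it is not an edgeless graph, so tw(G) ≥ 1. Combining the bounds, tw(G) = 1.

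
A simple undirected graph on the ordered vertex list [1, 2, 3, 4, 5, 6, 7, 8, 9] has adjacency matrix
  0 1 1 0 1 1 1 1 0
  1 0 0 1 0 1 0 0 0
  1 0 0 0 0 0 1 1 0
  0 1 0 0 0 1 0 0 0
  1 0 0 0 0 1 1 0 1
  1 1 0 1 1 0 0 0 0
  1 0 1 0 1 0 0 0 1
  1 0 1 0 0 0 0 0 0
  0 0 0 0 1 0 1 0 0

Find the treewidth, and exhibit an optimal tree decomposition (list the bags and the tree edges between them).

The largest bag has 3 vertices, giving width 2; this decomposition certifies tw(G) ≤ 2. On the other hand G contains the 3-clique {1, 2, 6}. A clique must lie in a single bag of any decomposition, so no decomposition can have width below 2. Therefore the treewidth is 2.

Treewidth 2.
Bags: B1 = {1, 2, 6}  B2 = {1, 5, 6}  B3 = {1, 5, 7}  B4 = {1, 3, 7}  B5 = {1, 3, 8}  B6 = {5, 7, 9}  B7 = {2, 4, 6}
Tree: B1–B2, B2–B3, B3–B4, B4–B5, B3–B6, B1–B7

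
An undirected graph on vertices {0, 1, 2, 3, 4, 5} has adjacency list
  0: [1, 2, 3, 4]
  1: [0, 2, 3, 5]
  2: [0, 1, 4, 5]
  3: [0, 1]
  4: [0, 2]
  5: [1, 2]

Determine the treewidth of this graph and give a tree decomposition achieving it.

Treewidth 2.
One such decomposition:
Bags: B1 = {0, 1, 2}  B2 = {0, 1, 3}  B3 = {0, 2, 4}  B4 = {1, 2, 5}
Tree: B1–B2, B1–B3, B1–B4

Each bag holds 3 vertices, so the decomposition has width 2, which upper-bounds the treewidth. On the other hand G contains the 3-clique {0, 1, 2}. A clique must lie in a single bag of any decomposition, so no decomposition can have width below 2. The upper and lower bounds meet at 2, so that is the treewidth.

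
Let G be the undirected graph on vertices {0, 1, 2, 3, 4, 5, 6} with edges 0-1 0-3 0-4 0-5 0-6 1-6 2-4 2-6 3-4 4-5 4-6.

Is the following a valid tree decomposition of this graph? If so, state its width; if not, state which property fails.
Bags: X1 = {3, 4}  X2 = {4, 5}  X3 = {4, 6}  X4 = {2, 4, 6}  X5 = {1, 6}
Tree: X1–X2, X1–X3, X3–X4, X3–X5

A tree decomposition must satisfy three properties: every vertex lies in some bag; for every edge, both endpoints lie together in some bag; and for every vertex, the bags containing it form a connected subtree. Here vertex 0 appears in no bag, so the decomposition is invalid.

No — vertex 0 appears in no bag.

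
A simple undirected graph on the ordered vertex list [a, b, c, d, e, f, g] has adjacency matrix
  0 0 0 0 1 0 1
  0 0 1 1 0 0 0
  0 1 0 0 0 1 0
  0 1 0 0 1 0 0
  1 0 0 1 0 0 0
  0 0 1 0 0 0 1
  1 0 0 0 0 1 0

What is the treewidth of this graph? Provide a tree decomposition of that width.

Every bag has size at most 3, so the width is 3 − 1 = 2 and tw(G) ≤ 2. Since f–g–a–e–d–b–c–f is a cycle in G, G is not acyclic. Forests are exactly the graphs of treewidth ≤ 1, so tw(G) ≥ 2. The upper and lower bounds meet at 2, so that is the treewidth.

Treewidth 2.
One optimal decomposition is:
Bags: B1 = {a, f, g}  B2 = {a, e, f}  B3 = {d, e, f}  B4 = {b, d, f}  B5 = {b, c, f}
Tree: B1–B2, B2–B3, B3–B4, B4–B5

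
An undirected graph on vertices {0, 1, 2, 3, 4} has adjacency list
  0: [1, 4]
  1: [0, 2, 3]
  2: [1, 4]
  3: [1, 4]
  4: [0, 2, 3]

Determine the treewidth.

2

A width-2 tree decomposition is:
Bags: B1 = {0, 1, 4}  B2 = {1, 3, 4}  B3 = {1, 2, 4}
Tree: B1–B2, B2–B3
Each bag holds 3 vertices, so the decomposition has width 2, which upper-bounds the treewidth. The edges 0–1–3–4–0 form a cycle, so G is not a tree and its treewidth is at least 2. Therefore the treewidth is 2.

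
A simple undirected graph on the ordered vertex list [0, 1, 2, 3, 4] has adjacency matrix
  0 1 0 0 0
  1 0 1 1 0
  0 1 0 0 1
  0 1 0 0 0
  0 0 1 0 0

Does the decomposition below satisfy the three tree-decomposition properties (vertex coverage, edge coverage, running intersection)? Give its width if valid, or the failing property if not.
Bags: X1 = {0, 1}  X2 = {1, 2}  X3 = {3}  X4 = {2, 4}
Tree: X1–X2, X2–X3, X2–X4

No — edge (1,3) lies in no bag.

A tree decomposition must satisfy three properties: every vertex lies in some bag; for every edge, both endpoints lie together in some bag; and for every vertex, the bags containing it form a connected subtree. Here edge (1,3) lies in no bag, so the decomposition is invalid.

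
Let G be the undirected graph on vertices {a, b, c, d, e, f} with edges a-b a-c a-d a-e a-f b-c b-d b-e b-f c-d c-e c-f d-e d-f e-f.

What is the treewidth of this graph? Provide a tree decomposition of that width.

With just one bag of size 6, the width is 6 − 1 = 5, so tw(G) ≤ 5. For the lower bound, the 6 vertices {a, b, c, d, e, f} are pairwise adjacent, and any tree decomposition puts a clique entirely inside one bag — forcing width ≥ 5. Hence tw(G) = 5 exactly.

Treewidth 5.
One such decomposition:
Bags: B1 = {a, b, c, d, e, f}
Tree: (single bag)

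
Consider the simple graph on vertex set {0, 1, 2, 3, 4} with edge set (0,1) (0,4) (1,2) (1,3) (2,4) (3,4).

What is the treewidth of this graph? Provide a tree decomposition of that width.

Treewidth 2.
One optimal decomposition is:
Bags: B1 = {1, 2, 4}  B2 = {1, 3, 4}  B3 = {0, 1, 4}
Tree: B1–B2, B2–B3

Every bag has size at most 3, so the width is 3 − 1 = 2 and tw(G) ≤ 2. Since 2–1–3–4–2 is a cycle in G, G is not acyclic. Forests are exactly the graphs of treewidth ≤ 1, so tw(G) ≥ 2. The upper and lower bounds meet at 2, so that is the treewidth.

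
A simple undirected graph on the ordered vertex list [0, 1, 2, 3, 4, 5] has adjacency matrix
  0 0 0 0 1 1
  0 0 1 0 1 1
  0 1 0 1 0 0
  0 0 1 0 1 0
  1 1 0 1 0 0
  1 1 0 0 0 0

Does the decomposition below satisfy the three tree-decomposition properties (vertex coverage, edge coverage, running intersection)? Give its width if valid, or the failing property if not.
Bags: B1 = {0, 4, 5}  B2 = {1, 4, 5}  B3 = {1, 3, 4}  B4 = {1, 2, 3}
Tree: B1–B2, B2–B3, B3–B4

Vertex coverage: the bags together contain {0, 1, 2, 3, 4, 5}, the full vertex set. Edge coverage: each edge of G has both endpoints in at least one bag. Running intersection: for every vertex, the bags containing it form a connected subtree. All three properties hold, so this is a valid tree decomposition of width max|bag| − 1 = 2, and hence tw(G) ≤ 2.

Yes; width 2.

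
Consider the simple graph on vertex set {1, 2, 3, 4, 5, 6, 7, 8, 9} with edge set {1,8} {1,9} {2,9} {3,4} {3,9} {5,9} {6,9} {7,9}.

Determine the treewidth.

1

A width-1 tree decomposition is:
Bags: B1 = {1, 8}  B2 = {1, 9}  B3 = {6, 9}  B4 = {5, 9}  B5 = {2, 9}  B6 = {3, 9}  B7 = {3, 4}  B8 = {7, 9}
Tree: B1–B2, B2–B3, B2–B4, B2–B5, B3–B6, B6–B7, B4–B8
Each bag holds 2 vertices, so the decomposition has width 1, which upper-bounds the treewidth. G has an edge, so its treewidth is at least 1. Hence tw(G) = 1 exactly.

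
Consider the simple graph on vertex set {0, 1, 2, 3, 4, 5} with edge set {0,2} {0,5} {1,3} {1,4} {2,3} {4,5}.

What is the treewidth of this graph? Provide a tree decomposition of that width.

Every bag has size at most 3, so the width is 3 − 1 = 2 and tw(G) ≤ 2. Since 4–1–3–2–0–5–4 is a cycle in G, G is not acyclic. Forests are exactly the graphs of treewidth ≤ 1, so tw(G) ≥ 2. Hence tw(G) = 2 exactly.

Treewidth 2.
One optimal decomposition is:
Bags: B1 = {1, 3, 4}  B2 = {2, 3, 4}  B3 = {0, 2, 4}  B4 = {0, 4, 5}
Tree: B1–B2, B2–B3, B3–B4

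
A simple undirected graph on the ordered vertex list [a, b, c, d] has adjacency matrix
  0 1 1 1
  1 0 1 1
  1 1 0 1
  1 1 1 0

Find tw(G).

A width-3 tree decomposition is:
Bags: B1 = {a, b, c, d}
Tree: (single bag)
With just one bag of size 4, the width is 4 − 1 = 3, so tw(G) ≤ 3. On the other hand G contains the 4-clique {a, b, c, d}. A clique must lie in a single bag of any decomposition, so no decomposition can have width below 3. Combining the bounds, tw(G) = 3.

3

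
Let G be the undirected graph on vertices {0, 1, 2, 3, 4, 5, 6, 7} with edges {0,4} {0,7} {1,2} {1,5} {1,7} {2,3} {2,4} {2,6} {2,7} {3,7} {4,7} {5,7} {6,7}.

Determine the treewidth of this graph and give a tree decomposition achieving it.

Treewidth 2.
One optimal decomposition is:
Bags: B1 = {2, 4, 7}  B2 = {2, 6, 7}  B3 = {0, 4, 7}  B4 = {1, 2, 7}  B5 = {2, 3, 7}  B6 = {1, 5, 7}
Tree: B1–B2, B1–B3, B1–B4, B4–B5, B4–B6

Every bag has size at most 3, so the width is 3 − 1 = 2 and tw(G) ≤ 2. For the lower bound, the 3 vertices {0, 4, 7} are pairwise adjacent, and any tree decomposition puts a clique entirely inside one bag — forcing width ≥ 2. Combining the bounds, tw(G) = 2.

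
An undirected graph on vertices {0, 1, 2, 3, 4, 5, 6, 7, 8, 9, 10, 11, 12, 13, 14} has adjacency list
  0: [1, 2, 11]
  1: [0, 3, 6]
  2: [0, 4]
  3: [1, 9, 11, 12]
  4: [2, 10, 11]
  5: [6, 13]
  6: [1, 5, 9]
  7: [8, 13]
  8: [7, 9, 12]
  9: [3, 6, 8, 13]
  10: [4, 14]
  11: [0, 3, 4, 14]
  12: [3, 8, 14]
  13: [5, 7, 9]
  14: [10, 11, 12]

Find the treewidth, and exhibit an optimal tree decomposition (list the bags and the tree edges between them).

Treewidth 3.
One such decomposition:
Bags: B1 = {2, 4, 10, 14}  B2 = {2, 4, 11, 14}  B3 = {0, 2, 11, 14}  B4 = {0, 11, 12, 14}  B5 = {0, 3, 11, 12}  B6 = {0, 1, 3, 12}  B7 = {1, 3, 8, 12}  B8 = {1, 3, 8, 9}  B9 = {1, 6, 8, 9}  B10 = {6, 7, 8, 9}  B11 = {6, 7, 9, 13}  B12 = {5, 6, 7, 13}
Tree: B1–B2, B2–B3, B3–B4, B4–B5, B5–B6, B6–B7, B7–B8, B8–B9, B9–B10, B10–B11, B11–B12

Each bag holds 4 vertices, so the decomposition has width 3, which upper-bounds the treewidth. For the lower bound: the 4 vertex sets {2,4,10}, {14}, {11}, {0,1,3,12} are disjoint, each induces a connected subgraph, and every pair is joined by at least one edge of G. Contracting each set to a single vertex therefore yields K_{4} as a minor, and since treewidth is minor-monotone, tw(G) ≥ tw(K_{4}) = 3. Hence tw(G) = 3 exactly.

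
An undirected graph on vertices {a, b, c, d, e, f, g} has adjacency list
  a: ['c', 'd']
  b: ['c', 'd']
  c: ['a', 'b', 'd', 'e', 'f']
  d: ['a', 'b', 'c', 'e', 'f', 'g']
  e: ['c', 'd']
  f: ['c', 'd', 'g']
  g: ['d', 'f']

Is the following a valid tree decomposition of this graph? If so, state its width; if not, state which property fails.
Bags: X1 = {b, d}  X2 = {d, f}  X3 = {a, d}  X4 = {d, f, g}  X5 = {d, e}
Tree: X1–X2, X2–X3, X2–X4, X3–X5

No — vertex c appears in no bag.

A tree decomposition must satisfy three properties: every vertex lies in some bag; for every edge, both endpoints lie together in some bag; and for every vertex, the bags containing it form a connected subtree. Here vertex c appears in no bag, so the decomposition is invalid.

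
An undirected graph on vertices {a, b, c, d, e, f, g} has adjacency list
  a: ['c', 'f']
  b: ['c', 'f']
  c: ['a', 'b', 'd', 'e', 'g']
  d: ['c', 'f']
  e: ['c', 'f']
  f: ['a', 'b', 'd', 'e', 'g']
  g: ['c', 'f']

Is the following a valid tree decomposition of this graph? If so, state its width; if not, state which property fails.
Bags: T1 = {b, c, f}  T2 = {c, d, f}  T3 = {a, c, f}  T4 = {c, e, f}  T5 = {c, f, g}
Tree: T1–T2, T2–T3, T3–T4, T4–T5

Yes; width 2.

Checking the three conditions: (i) the bags cover all of {a, b, c, d, e, f, g}; (ii) for each edge, some bag contains both endpoints; (iii) the bags containing any fixed vertex form a subtree. All hold, so the decomposition is valid with width 3 − 1 = 2.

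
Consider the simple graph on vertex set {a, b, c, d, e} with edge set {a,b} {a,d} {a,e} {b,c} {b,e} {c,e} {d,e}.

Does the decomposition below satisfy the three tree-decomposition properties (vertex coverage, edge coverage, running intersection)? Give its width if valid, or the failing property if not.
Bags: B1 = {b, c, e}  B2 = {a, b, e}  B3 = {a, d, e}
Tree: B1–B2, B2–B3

Every vertex of G appears in some bag (union = {a, b, c, d, e}); every edge is covered by a bag; and for each vertex v the set of bags containing v is connected in the bag tree. The decomposition is therefore valid. The largest bag has 3 vertices, so the width is 2.

Yes; width 2.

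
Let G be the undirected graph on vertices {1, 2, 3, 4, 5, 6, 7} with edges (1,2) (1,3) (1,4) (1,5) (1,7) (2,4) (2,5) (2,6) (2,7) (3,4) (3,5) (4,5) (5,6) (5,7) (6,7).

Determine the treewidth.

A width-3 tree decomposition is:
Bags: B1 = {1, 2, 4, 5}  B2 = {1, 2, 5, 7}  B3 = {2, 5, 6, 7}  B4 = {1, 3, 4, 5}
Tree: B1–B2, B2–B3, B1–B4
Every bag has size at most 4, so the width is 4 − 1 = 3 and tw(G) ≤ 3. For the lower bound, the 4 vertices {1, 2, 4, 5} are pairwise adjacent, and any tree decomposition puts a clique entirely inside one bag — forcing width ≥ 3. The upper and lower bounds meet at 3, so that is the treewidth.

3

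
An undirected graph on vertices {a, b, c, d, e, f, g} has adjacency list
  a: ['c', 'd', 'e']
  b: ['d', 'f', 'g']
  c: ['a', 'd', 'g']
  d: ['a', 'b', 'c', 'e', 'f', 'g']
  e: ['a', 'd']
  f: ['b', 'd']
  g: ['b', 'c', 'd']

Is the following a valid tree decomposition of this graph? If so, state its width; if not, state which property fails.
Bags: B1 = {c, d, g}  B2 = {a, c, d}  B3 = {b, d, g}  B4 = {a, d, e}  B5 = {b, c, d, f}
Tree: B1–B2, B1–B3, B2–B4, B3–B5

A tree decomposition must satisfy three properties: every vertex lies in some bag; for every edge, both endpoints lie together in some bag; and for every vertex, the bags containing it form a connected subtree. Here bags containing vertex c are not connected in the tree, so the decomposition is invalid.

No — bags containing vertex c are not connected in the tree.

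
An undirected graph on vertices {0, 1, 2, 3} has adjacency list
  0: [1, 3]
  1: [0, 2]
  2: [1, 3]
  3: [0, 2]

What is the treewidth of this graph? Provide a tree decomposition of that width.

Every bag has size at most 3, so the width is 3 − 1 = 2 and tw(G) ≤ 2. The edges 3–0–1–2–3 form a cycle, so G is not a tree and its treewidth is at least 2. The upper and lower bounds meet at 2, so that is the treewidth.

Treewidth 2.
One optimal decomposition is:
Bags: B1 = {0, 1, 3}  B2 = {1, 2, 3}
Tree: B1–B2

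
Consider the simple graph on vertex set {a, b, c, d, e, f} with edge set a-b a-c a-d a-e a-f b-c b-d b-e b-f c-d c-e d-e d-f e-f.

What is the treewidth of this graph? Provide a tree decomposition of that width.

Each bag holds 5 vertices, so the decomposition has width 4, which upper-bounds the treewidth. On the other hand G contains the 5-clique {a, b, c, d, e}. A clique must lie in a single bag of any decomposition, so no decomposition can have width below 4. Therefore the treewidth is 4.

Treewidth 4.
One such decomposition:
Bags: B1 = {a, b, d, e, f}  B2 = {a, b, c, d, e}
Tree: B1–B2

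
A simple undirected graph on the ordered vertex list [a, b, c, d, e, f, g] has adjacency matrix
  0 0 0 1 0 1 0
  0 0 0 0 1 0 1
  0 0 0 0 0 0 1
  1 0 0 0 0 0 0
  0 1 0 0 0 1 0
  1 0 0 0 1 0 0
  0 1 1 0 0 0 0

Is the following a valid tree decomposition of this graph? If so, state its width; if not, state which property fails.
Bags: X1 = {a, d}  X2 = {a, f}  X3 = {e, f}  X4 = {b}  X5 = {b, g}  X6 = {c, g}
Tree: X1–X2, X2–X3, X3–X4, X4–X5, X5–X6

No — edge (e,b) lies in no bag.

A tree decomposition must satisfy three properties: every vertex lies in some bag; for every edge, both endpoints lie together in some bag; and for every vertex, the bags containing it form a connected subtree. Here edge (e,b) lies in no bag, so the decomposition is invalid.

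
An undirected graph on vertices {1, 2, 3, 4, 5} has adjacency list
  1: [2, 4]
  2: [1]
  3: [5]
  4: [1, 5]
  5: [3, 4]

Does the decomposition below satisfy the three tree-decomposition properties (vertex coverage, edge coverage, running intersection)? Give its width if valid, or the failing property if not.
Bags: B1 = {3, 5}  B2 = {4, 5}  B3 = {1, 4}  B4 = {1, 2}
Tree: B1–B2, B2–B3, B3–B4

Vertex coverage: the bags together contain {1, 2, 3, 4, 5}, the full vertex set. Edge coverage: each edge of G has both endpoints in at least one bag. Running intersection: for every vertex, the bags containing it form a connected subtree. All three properties hold, so this is a valid tree decomposition of width max|bag| − 1 = 1, and hence tw(G) ≤ 1.

Yes; width 1.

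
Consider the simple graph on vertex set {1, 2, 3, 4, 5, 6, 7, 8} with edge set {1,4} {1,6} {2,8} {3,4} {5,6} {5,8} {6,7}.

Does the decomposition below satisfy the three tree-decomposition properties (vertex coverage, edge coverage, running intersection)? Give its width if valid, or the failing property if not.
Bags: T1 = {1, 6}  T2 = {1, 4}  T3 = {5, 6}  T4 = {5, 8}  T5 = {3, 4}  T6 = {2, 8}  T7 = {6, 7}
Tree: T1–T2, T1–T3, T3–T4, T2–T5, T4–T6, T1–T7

Yes; width 1.

Checking the three conditions: (i) the bags cover all of {1, 2, 3, 4, 5, 6, 7, 8}; (ii) for each edge, some bag contains both endpoints; (iii) the bags containing any fixed vertex form a subtree. All hold, so the decomposition is valid with width 2 − 1 = 1.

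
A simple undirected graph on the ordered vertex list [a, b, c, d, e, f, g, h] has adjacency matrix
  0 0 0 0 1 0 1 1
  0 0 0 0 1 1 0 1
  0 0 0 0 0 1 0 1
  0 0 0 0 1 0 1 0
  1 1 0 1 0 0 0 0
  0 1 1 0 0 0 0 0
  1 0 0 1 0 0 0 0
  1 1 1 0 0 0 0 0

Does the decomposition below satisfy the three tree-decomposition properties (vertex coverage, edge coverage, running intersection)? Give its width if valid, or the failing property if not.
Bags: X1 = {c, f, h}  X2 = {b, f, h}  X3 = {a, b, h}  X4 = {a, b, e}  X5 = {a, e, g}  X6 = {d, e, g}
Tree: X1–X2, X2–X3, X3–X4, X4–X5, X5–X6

Yes; width 2.

Every vertex of G appears in some bag (union = {a, b, c, d, e, f, g, h}); every edge is covered by a bag; and for each vertex v the set of bags containing v is connected in the bag tree. The decomposition is therefore valid. The largest bag has 3 vertices, so the width is 2.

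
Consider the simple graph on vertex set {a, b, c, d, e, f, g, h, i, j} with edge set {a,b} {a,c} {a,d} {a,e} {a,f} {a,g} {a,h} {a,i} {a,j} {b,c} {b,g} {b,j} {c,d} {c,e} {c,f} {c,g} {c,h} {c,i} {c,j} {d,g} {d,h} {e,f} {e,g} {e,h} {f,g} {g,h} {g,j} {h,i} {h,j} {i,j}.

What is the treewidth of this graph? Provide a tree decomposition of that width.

Every bag has size at most 5, so the width is 5 − 1 = 4 and tw(G) ≤ 4. Conversely, {a, c, d, g, h} is a clique of size 5, and the vertices of any clique must share a bag in every tree decomposition; so some bag has ≥ 5 vertices and tw(G) ≥ 4. Hence tw(G) = 4 exactly.

Treewidth 4.
Bags: B1 = {a, c, e, f, g}  B2 = {a, c, e, g, h}  B3 = {a, c, g, h, j}  B4 = {a, b, c, g, j}  B5 = {a, c, d, g, h}  B6 = {a, c, h, i, j}
Tree: B1–B2, B2–B3, B3–B4, B3–B5, B3–B6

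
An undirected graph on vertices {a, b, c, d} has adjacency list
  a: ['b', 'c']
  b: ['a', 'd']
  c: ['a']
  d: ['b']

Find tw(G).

A width-1 tree decomposition is:
Bags: B1 = {a, b}  B2 = {b, d}  B3 = {a, c}
Tree: B1–B2, B1–B3
Each bag holds 2 vertices, so the decomposition has width 1, which upper-bounds the treewidth. Since G has at least one edge (e.g. a–b), it is not an edgeless graph, so tw(G) ≥ 1. Combining the bounds, tw(G) = 1.

1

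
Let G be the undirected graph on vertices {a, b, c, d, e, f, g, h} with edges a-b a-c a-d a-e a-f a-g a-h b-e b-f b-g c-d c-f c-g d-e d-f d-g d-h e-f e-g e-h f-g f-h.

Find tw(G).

4

A width-4 tree decomposition is:
Bags: B1 = {a, d, e, f, h}  B2 = {a, d, e, f, g}  B3 = {a, c, d, f, g}  B4 = {a, b, e, f, g}
Tree: B1–B2, B2–B3, B2–B4
The largest bag has 5 vertices, giving width 4; this decomposition certifies tw(G) ≤ 4. Conversely, {a, d, e, f, g} is a clique of size 5, and the vertices of any clique must share a bag in every tree decomposition; so some bag has ≥ 5 vertices and tw(G) ≥ 4. Therefore the treewidth is 4.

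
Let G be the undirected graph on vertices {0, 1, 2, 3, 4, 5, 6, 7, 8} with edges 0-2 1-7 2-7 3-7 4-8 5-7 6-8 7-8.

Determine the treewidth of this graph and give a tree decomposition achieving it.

Treewidth 1.
One optimal decomposition is:
Bags: B1 = {7, 8}  B2 = {2, 7}  B3 = {3, 7}  B4 = {4, 8}  B5 = {6, 8}  B6 = {5, 7}  B7 = {0, 2}  B8 = {1, 7}
Tree: B1–B2, B2–B3, B1–B4, B4–B5, B1–B6, B2–B7, B6–B8

Each bag holds 2 vertices, so the decomposition has width 1, which upper-bounds the treewidth. Since G has at least one edge (e.g. 8–7), it is not an edgeless graph, so tw(G) ≥ 1. The upper and lower bounds meet at 1, so that is the treewidth.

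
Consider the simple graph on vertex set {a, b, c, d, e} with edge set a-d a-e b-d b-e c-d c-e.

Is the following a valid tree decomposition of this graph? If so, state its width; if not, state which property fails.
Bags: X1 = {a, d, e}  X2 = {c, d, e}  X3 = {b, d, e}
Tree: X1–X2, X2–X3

Vertex coverage: the bags together contain {a, b, c, d, e}, the full vertex set. Edge coverage: each edge of G has both endpoints in at least one bag. Running intersection: for every vertex, the bags containing it form a connected subtree. All three properties hold, so this is a valid tree decomposition of width max|bag| − 1 = 2, and hence tw(G) ≤ 2.

Yes; width 2.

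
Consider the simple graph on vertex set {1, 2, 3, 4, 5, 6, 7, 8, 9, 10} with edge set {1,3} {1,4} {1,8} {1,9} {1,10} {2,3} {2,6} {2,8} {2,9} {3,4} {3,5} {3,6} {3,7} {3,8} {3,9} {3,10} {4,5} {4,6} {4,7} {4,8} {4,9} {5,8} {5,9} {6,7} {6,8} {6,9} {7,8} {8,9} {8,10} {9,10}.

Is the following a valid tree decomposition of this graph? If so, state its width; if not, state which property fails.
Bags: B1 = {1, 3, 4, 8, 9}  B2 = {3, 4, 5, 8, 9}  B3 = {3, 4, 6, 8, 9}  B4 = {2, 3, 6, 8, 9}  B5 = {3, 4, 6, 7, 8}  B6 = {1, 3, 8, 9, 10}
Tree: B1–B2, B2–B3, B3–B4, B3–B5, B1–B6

Yes; width 4.

Every vertex of G appears in some bag (union = {1, 2, 3, 4, 5, 6, 7, 8, 9, 10}); every edge is covered by a bag; and for each vertex v the set of bags containing v is connected in the bag tree. The decomposition is therefore valid. The largest bag has 5 vertices, so the width is 4.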